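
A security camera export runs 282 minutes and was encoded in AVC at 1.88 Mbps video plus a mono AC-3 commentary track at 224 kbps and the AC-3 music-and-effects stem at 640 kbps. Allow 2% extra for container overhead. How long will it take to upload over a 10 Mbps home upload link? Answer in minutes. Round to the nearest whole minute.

79 minutes

282 min = 16920 s
Audio total: 224 + 640 = 864 kbps = 0.864 Mbps.
Total bitrate: 2.744 Mbps.
File: 2.744 Mbps × 16920 s = 46428.5 Mb.
With 2% container overhead: ×1.02. → 47357.0 Mb.
At 10 Mbps: 47357.0 / 10 = 4735.7 s ≈ 78.9 minutes.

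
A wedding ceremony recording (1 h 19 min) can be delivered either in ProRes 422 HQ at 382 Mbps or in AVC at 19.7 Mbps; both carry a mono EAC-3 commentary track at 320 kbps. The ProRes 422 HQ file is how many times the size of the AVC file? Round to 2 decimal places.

1 h 19 min = 79 min = 4740 s
Audio: 320 kbps = 0.320 Mbps.
ProRes 422 HQ: 382.320 Mbps × 4740 s = 1812196.8 Mb = 226.525 GB.
AVC: 20.020 Mbps × 4740 s = 94894.8 Mb = 11.862 GB.
Ratio: 226.525 / 11.862 = 19.097.

19.10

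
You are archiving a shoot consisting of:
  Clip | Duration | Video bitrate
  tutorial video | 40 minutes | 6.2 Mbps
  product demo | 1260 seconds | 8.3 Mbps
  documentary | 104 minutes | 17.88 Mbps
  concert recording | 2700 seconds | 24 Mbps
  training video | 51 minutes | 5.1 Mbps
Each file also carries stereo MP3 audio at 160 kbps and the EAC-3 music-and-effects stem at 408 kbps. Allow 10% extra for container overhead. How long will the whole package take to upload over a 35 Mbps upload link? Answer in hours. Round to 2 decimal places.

1.97 hours

Audio total: 160 + 408 = 568 kbps = 0.568 Mbps.
tutorial video: 6.768 Mbps × 2400 s × 1.10 = 17867.5 Mb
product demo: 8.868 Mbps × 1260 s × 1.10 = 12291.0 Mb
documentary: 18.448 Mbps × 6240 s × 1.10 = 126627.1 Mb
concert recording: 24.568 Mbps × 2700 s × 1.10 = 72967.0 Mb
training video: 5.668 Mbps × 3060 s × 1.10 = 19078.5 Mb
Total: 248831.1 Mb = 31103.9 MB.
At 35 Mbps: 248831.1 / 35 = 7109 s ≈ 1.97 hours.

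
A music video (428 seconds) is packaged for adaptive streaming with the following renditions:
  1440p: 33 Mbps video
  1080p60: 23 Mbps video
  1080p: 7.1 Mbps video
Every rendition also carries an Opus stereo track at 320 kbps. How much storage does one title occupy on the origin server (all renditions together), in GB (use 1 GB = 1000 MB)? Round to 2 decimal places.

3.43 GB

Audio: 320 kbps = 0.320 Mbps.
Sum of rendition bitrates: (33+0.320) + (23+0.320) + (7.1+0.320) = 64.060 Mbps.
× 428 s = 27,418 Mb = 3,427 MB = 3.427 GB.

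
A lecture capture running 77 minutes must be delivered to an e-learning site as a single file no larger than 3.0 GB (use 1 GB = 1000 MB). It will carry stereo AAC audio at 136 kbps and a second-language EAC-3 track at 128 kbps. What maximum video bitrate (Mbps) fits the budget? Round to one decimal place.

4.9 Mbps

Budget: 3.0 GB = 24000.0 Mb.
77 min = 4620 s
Total bitrate budget: 24000.0 Mb / 4620 s = 5.195 Mbps.
Audio total: 136 + 128 = 264 kbps = 0.264 Mbps.
Video: 5.195 − 0.264 = 4.931 Mbps.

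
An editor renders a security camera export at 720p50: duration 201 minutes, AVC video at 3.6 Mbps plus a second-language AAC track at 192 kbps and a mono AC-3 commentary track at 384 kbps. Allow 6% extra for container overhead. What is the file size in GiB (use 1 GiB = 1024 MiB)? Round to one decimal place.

201 min = 12060 s
Audio total: 192 + 384 = 576 kbps = 0.576 Mbps.
Total bitrate: 3.6 + 0.576 = 4.176 Mbps.
Stream data: 4.176 Mbps × 12060 s = 50362.6 Mb.
With 6% container overhead: ×1.06.
53,384 Mb = 6,673,039,200 bytes ÷ 1,073,741,824 = 6.215 GiB.

6.2 GiB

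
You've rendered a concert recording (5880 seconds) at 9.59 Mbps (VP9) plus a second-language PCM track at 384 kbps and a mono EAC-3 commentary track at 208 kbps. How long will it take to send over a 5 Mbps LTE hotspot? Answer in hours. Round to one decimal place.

3.3 hours

Audio total: 384 + 208 = 592 kbps = 0.592 Mbps.
Total bitrate: 10.182 Mbps.
File: 10.182 Mbps × 5880 s = 59870.2 Mb.
At 5 Mbps: 59870.2 / 5 = 11974.0 s ≈ 3.33 hours.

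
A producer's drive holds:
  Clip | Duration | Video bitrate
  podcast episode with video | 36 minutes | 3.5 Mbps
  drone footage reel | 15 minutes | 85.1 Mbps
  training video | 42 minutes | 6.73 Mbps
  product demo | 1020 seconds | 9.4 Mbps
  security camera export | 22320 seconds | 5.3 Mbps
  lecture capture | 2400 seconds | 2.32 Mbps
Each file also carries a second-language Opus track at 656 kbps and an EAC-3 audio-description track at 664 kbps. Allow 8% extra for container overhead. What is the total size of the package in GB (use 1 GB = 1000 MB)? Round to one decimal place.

Audio total: 656 + 664 = 1320 kbps = 1.320 Mbps.
podcast episode with video: 4.820 Mbps × 2160 s × 1.08 = 11244.1 Mb
drone footage reel: 86.420 Mbps × 900 s × 1.08 = 84000.2 Mb
training video: 8.050 Mbps × 2520 s × 1.08 = 21908.9 Mb
product demo: 10.720 Mbps × 1020 s × 1.08 = 11809.2 Mb
security camera export: 6.620 Mbps × 22320 s × 1.08 = 159579.1 Mb
lecture capture: 3.640 Mbps × 2400 s × 1.08 = 9434.9 Mb
Total: 297976.3 Mb = 37247.0 MB.
= 37.25 GB.

37.2 GB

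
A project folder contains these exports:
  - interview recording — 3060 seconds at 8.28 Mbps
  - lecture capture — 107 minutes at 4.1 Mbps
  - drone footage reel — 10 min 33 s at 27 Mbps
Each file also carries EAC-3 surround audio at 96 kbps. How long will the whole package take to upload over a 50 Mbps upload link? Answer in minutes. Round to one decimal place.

Audio: 96 kbps = 0.096 Mbps.
interview recording: 8.376 Mbps × 3060 s = 25630.6 Mb
lecture capture: 4.196 Mbps × 6420 s = 26938.3 Mb
drone footage reel: 27.096 Mbps × 633 s = 17151.8 Mb
Total: 69720.6 Mb = 8715.1 MB.
At 50 Mbps: 69720.6 / 50 = 1394 s ≈ 23.2 minutes.

23.2 minutes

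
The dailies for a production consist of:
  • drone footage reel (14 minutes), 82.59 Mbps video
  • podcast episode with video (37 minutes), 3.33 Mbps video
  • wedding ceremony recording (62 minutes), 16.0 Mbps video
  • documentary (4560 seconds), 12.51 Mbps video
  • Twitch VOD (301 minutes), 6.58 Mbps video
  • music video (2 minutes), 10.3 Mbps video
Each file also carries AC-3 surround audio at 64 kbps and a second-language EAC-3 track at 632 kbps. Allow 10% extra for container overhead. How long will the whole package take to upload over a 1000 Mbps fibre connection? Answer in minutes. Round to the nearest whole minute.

6 minutes

Audio total: 64 + 632 = 696 kbps = 0.696 Mbps.
drone footage reel: 83.286 Mbps × 840 s × 1.10 = 76956.3 Mb
podcast episode with video: 4.026 Mbps × 2220 s × 1.10 = 9831.5 Mb
wedding ceremony recording: 16.696 Mbps × 3720 s × 1.10 = 68320.0 Mb
documentary: 13.206 Mbps × 4560 s × 1.10 = 66241.3 Mb
Twitch VOD: 7.276 Mbps × 18060 s × 1.10 = 144545.0 Mb
music video: 10.996 Mbps × 120 s × 1.10 = 1451.5 Mb
Total: 367345.6 Mb = 45918.2 MB.
At 1000 Mbps: 367345.6 / 1000 = 367 s ≈ 6.12 minutes.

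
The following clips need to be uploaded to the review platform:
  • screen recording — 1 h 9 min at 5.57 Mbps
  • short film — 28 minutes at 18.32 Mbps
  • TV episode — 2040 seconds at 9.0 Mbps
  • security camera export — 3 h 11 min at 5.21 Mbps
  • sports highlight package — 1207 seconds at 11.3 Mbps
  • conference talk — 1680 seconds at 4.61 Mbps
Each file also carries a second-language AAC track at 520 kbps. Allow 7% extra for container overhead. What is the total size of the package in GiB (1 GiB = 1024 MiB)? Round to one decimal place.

Audio: 520 kbps = 0.520 Mbps.
screen recording: 6.090 Mbps × 4140 s × 1.07 = 26977.5 Mb
short film: 18.840 Mbps × 1680 s × 1.07 = 33866.8 Mb
TV episode: 9.520 Mbps × 2040 s × 1.07 = 20780.3 Mb
security camera export: 5.730 Mbps × 11460 s × 1.07 = 70262.4 Mb
sports highlight package: 11.820 Mbps × 1207 s × 1.07 = 15265.4 Mb
conference talk: 5.130 Mbps × 1680 s × 1.07 = 9221.7 Mb
Total: 176374.0 Mb = 22046.8 MB.
= 20.53 GiB.

20.5 GiB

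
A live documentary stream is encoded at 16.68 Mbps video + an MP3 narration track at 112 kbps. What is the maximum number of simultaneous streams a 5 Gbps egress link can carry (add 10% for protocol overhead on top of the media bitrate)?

270

Audio: 112 kbps = 0.112 Mbps.
Per-viewer media rate: 16.792 Mbps.
On the wire with 10% overhead: 18.471 Mbps.
5 Gbps = 5,000 Mbps; 5,000 / 18.471 = 270.69 → 270 viewers.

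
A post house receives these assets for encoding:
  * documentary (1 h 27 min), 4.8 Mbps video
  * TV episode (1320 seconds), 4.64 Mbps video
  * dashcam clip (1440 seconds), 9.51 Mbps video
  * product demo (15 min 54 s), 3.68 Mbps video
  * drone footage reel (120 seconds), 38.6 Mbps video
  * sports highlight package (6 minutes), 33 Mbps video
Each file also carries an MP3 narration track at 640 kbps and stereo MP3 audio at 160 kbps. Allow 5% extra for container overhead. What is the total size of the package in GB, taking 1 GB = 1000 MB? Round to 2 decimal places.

9.51 GB

Audio total: 640 + 160 = 800 kbps = 0.800 Mbps.
documentary: 5.600 Mbps × 5220 s × 1.05 = 30693.6 Mb
TV episode: 5.440 Mbps × 1320 s × 1.05 = 7539.8 Mb
dashcam clip: 10.310 Mbps × 1440 s × 1.05 = 15588.7 Mb
product demo: 4.480 Mbps × 954 s × 1.05 = 4487.6 Mb
drone footage reel: 39.400 Mbps × 120 s × 1.05 = 4964.4 Mb
sports highlight package: 33.800 Mbps × 360 s × 1.05 = 12776.4 Mb
Total: 76050.6 Mb = 9506.3 MB.
= 9.506 GB.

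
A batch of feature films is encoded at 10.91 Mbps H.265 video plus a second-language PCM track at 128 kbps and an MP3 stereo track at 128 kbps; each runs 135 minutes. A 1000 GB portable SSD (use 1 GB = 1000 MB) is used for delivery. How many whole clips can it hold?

135 min = 8100 s
Audio total: 128 + 128 = 256 kbps = 0.256 Mbps.
Total bitrate: 11.166 Mbps.
Per item: 11.166 Mbps × 8100 s = 90,445 Mb = 11,306 MB.
Capacity: 1000 GB = 8,000,000 Mb; 88.45 items → 88 complete.

88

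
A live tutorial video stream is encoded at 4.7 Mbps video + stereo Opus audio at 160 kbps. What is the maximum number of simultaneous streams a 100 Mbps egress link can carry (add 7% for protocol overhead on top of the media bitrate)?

Audio: 160 kbps = 0.160 Mbps.
Per-viewer media rate: 4.860 Mbps.
On the wire with 7% overhead: 5.200 Mbps.
100 Mbps = 100.0 Mbps; 100.0 / 5.200 = 19.23 → 19 viewers.

19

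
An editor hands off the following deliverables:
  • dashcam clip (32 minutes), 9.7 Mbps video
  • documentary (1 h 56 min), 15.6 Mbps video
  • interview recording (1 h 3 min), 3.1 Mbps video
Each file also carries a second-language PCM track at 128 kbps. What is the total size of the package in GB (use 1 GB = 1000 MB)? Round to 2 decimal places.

Audio: 128 kbps = 0.128 Mbps.
dashcam clip: 9.828 Mbps × 1920 s = 18869.8 Mb
documentary: 15.728 Mbps × 6960 s = 109466.9 Mb
interview recording: 3.228 Mbps × 3780 s = 12201.8 Mb
Total: 140538.5 Mb = 17567.3 MB.
= 17.57 GB.

17.57 GB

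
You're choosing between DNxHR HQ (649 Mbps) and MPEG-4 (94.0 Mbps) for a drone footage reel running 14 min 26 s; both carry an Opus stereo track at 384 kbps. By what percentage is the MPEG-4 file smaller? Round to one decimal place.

85.5%

14 min 26 s = 866 s
Audio: 384 kbps = 0.384 Mbps.
DNxHR HQ: 649.384 Mbps × 866 s = 562366.5 Mb = 65.468 GiB.
MPEG-4: 94.384 Mbps × 866 s = 81736.5 Mb = 9.515 GiB.
Reduction: (1 − 9.515/65.468) × 100 = 85.47%.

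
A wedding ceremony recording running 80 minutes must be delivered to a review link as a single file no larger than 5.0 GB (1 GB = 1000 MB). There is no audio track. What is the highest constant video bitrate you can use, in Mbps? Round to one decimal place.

8.3 Mbps

Budget: 5.0 GB = 40000.0 Mb.
80 min = 4800 s
Total bitrate budget: 40000.0 Mb / 4800 s = 8.333 Mbps.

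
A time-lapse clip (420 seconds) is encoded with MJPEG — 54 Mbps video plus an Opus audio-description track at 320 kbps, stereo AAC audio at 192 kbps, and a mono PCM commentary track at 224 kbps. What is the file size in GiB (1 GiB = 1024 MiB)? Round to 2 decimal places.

2.68 GiB

Audio total: 320 + 192 + 224 = 736 kbps = 0.736 Mbps.
Total bitrate: 54 + 0.736 = 54.736 Mbps.
Stream data: 54.736 Mbps × 420 s = 22989.1 Mb.
22,989 Mb = 2,873,640,000 bytes ÷ 1,073,741,824 = 2.676 GiB.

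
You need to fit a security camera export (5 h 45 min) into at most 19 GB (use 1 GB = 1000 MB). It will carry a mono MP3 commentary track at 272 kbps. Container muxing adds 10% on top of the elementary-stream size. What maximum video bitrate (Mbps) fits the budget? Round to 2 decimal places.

Budget: 19 GB = 152000.0 Mb.
Stream payload after overhead: 152000.0 / 1.10 = 138181.8 Mb.
5 h 45 min = 345 min = 20700 s
Total bitrate budget: 138181.8 Mb / 20700 s = 6.675 Mbps.
Audio: 272 kbps = 0.272 Mbps.
Video: 6.675 − 0.272 = 6.403 Mbps.

6.40 Mbps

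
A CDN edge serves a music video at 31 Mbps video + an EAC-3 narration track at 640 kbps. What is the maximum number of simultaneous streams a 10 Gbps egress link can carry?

316

Audio: 640 kbps = 0.640 Mbps.
Per-viewer media rate: 31.640 Mbps.
10 Gbps = 10,000 Mbps; 10,000 / 31.640 = 316.06 → 316 viewers.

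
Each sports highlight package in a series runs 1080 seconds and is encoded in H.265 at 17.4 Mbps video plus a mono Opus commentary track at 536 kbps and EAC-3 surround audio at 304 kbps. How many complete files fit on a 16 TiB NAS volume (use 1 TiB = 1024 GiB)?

Audio total: 536 + 304 = 840 kbps = 0.840 Mbps.
Total bitrate: 18.240 Mbps.
Per item: 18.240 Mbps × 1080 s = 19,699 Mb = 2,462 MB.
Capacity: 16 TiB = 140,737,488 Mb; 7144.33 items → 7144 complete.

7144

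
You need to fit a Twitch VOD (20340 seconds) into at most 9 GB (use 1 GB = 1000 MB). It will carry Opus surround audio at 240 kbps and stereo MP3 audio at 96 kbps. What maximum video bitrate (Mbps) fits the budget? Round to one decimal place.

Budget: 9 GB = 72000.0 Mb.
Total bitrate budget: 72000.0 Mb / 20340 s = 3.540 Mbps.
Audio total: 240 + 96 = 336 kbps = 0.336 Mbps.
Video: 3.540 − 0.336 = 3.204 Mbps.

3.2 Mbps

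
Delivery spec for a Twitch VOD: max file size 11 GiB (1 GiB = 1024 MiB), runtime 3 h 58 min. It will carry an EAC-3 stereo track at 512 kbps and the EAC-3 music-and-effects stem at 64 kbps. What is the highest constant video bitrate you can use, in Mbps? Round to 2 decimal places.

Budget: 11 GiB = 94489.3 Mb.
3 h 58 min = 238 min = 14280 s
Total bitrate budget: 94489.3 Mb / 14280 s = 6.617 Mbps.
Audio total: 512 + 64 = 576 kbps = 0.576 Mbps.
Video: 6.617 − 0.576 = 6.041 Mbps.

6.04 Mbps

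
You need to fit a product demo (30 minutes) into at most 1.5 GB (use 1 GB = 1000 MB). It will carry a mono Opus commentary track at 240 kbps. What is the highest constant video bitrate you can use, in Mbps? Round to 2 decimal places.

6.43 Mbps

Budget: 1.5 GB = 12000.0 Mb.
30 min = 1800 s
Total bitrate budget: 12000.0 Mb / 1800 s = 6.667 Mbps.
Audio: 240 kbps = 0.240 Mbps.
Video: 6.667 − 0.240 = 6.427 Mbps.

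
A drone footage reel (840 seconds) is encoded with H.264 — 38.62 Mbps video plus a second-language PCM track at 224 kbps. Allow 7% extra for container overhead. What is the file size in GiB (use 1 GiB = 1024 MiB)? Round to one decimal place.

4.1 GiB

Audio: 224 kbps = 0.224 Mbps.
Total bitrate: 38.62 + 0.224 = 38.844 Mbps.
Stream data: 38.844 Mbps × 840 s = 32629.0 Mb.
With 7% container overhead: ×1.07.
34,913 Mb = 4,364,123,400 bytes ÷ 1,073,741,824 = 4.064 GiB.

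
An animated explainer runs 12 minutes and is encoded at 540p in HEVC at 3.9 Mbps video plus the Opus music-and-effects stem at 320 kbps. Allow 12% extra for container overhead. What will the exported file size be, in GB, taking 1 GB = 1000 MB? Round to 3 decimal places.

0.425 GB

12 min = 720 s
Audio: 320 kbps = 0.320 Mbps.
Total bitrate: 3.9 + 0.320 = 4.220 Mbps.
Stream data: 4.220 Mbps × 720 s = 3038.4 Mb.
With 12% container overhead: ×1.12.
3,403 Mb ÷ 8 = 425.4 MB → 0.4254 GB.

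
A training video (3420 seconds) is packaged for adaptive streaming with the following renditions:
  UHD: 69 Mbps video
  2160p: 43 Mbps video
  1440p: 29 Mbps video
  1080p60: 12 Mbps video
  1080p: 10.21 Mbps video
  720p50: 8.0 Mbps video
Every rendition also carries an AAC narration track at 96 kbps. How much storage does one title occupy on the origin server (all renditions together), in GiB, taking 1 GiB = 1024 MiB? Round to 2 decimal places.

Audio: 96 kbps = 0.096 Mbps.
Sum of rendition bitrates: (69+0.096) + (43+0.096) + (29+0.096) + (12+0.096) + (10.21+0.096) + (8.0+0.096) = 171.786 Mbps.
× 3420 s = 587,508 Mb = 73,439 MB = 68.39 GiB.

68.39 GiB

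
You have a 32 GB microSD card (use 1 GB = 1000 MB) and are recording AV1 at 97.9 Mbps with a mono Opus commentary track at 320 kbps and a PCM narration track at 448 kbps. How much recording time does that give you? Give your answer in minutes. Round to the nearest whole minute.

Audio total: 320 + 448 = 768 kbps = 0.768 Mbps.
Total bitrate: 97.9 + 0.768 = 98.668 Mbps.
Capacity: 32 GB = 256,000 Mb.
Recording time: 256,000 / 98.668 = 2,595 s ≈ 43.2 minutes.

43 minutes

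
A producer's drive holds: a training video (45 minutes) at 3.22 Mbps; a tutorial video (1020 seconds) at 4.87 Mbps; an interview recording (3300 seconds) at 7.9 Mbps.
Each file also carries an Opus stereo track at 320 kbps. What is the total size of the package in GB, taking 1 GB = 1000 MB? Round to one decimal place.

Audio: 320 kbps = 0.320 Mbps.
training video: 3.540 Mbps × 2700 s = 9558.0 Mb
tutorial video: 5.190 Mbps × 1020 s = 5293.8 Mb
interview recording: 8.220 Mbps × 3300 s = 27126.0 Mb
Total: 41977.8 Mb = 5247.2 MB.
= 5.247 GB.

5.2 GB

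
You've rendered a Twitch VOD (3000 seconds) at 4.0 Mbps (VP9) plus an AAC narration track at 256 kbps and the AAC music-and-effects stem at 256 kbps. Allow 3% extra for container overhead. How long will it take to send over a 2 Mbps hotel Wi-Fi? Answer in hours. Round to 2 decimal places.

1.94 hours

Audio total: 256 + 256 = 512 kbps = 0.512 Mbps.
Total bitrate: 4.512 Mbps.
File: 4.512 Mbps × 3000 s = 13536.0 Mb.
With 3% container overhead: ×1.03. → 13942.1 Mb.
At 2 Mbps: 13942.1 / 2 = 6971.0 s ≈ 1.94 hours.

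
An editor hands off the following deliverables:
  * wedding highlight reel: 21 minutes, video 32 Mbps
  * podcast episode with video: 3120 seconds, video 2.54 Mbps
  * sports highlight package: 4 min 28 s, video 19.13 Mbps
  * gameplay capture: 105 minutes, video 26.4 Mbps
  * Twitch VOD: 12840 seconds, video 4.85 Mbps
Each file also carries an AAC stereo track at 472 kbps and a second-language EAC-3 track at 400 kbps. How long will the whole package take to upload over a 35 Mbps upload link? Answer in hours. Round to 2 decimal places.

Audio total: 472 + 400 = 872 kbps = 0.872 Mbps.
wedding highlight reel: 32.872 Mbps × 1260 s = 41418.7 Mb
podcast episode with video: 3.412 Mbps × 3120 s = 10645.4 Mb
sports highlight package: 20.002 Mbps × 268 s = 5360.5 Mb
gameplay capture: 27.272 Mbps × 6300 s = 171813.6 Mb
Twitch VOD: 5.722 Mbps × 12840 s = 73470.5 Mb
Total: 302708.8 Mb = 37838.6 MB.
At 35 Mbps: 302708.8 / 35 = 8649 s ≈ 2.4 hours.

2.40 hours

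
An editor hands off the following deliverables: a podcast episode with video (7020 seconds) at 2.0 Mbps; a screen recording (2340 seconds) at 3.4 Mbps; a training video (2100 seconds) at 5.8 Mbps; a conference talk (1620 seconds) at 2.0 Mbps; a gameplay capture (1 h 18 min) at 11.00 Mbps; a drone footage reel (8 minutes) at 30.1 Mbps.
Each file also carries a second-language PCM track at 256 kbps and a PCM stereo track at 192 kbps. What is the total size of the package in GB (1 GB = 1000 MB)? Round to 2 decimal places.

Audio total: 256 + 192 = 448 kbps = 0.448 Mbps.
podcast episode with video: 2.448 Mbps × 7020 s = 17185.0 Mb
screen recording: 3.848 Mbps × 2340 s = 9004.3 Mb
training video: 6.248 Mbps × 2100 s = 13120.8 Mb
conference talk: 2.448 Mbps × 1620 s = 3965.8 Mb
gameplay capture: 11.448 Mbps × 4680 s = 53576.6 Mb
drone footage reel: 30.548 Mbps × 480 s = 14663.0 Mb
Total: 111515.5 Mb = 13939.4 MB.
= 13.94 GB.

13.94 GB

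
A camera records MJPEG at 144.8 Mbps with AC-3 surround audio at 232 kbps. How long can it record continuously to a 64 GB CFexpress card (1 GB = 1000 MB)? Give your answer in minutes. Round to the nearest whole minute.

Audio: 232 kbps = 0.232 Mbps.
Total bitrate: 144.8 + 0.232 = 145.032 Mbps.
Capacity: 64 GB = 512,000 Mb.
Recording time: 512,000 / 145.032 = 3,530 s ≈ 58.8 minutes.

59 minutes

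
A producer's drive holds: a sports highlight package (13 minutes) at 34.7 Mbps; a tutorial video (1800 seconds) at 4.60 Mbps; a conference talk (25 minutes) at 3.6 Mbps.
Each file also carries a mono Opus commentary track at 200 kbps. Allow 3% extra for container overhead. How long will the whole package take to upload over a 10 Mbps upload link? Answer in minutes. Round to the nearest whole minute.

71 minutes

Audio: 200 kbps = 0.200 Mbps.
sports highlight package: 34.900 Mbps × 780 s × 1.03 = 28038.7 Mb
tutorial video: 4.800 Mbps × 1800 s × 1.03 = 8899.2 Mb
conference talk: 3.800 Mbps × 1500 s × 1.03 = 5871.0 Mb
Total: 42808.9 Mb = 5351.1 MB.
At 10 Mbps: 42808.9 / 10 = 4281 s ≈ 71.3 minutes.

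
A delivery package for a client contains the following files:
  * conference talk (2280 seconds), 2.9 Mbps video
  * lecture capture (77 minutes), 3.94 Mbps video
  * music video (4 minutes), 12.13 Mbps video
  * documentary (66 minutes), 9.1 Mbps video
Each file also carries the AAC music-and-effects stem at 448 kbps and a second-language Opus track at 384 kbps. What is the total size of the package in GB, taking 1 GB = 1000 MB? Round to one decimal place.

Audio total: 448 + 384 = 832 kbps = 0.832 Mbps.
conference talk: 3.732 Mbps × 2280 s = 8509.0 Mb
lecture capture: 4.772 Mbps × 4620 s = 22046.6 Mb
music video: 12.962 Mbps × 240 s = 3110.9 Mb
documentary: 9.932 Mbps × 3960 s = 39330.7 Mb
Total: 72997.2 Mb = 9124.6 MB.
= 9.125 GB.

9.1 GB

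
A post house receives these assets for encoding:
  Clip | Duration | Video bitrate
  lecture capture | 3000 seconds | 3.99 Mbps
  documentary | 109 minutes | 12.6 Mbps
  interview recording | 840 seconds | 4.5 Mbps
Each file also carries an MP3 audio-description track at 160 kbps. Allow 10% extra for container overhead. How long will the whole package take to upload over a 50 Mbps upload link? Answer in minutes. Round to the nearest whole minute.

Audio: 160 kbps = 0.160 Mbps.
lecture capture: 4.150 Mbps × 3000 s × 1.10 = 13695.0 Mb
documentary: 12.760 Mbps × 6540 s × 1.10 = 91795.4 Mb
interview recording: 4.660 Mbps × 840 s × 1.10 = 4305.8 Mb
Total: 109796.3 Mb = 13724.5 MB.
At 50 Mbps: 109796.3 / 50 = 2196 s ≈ 36.6 minutes.

37 minutes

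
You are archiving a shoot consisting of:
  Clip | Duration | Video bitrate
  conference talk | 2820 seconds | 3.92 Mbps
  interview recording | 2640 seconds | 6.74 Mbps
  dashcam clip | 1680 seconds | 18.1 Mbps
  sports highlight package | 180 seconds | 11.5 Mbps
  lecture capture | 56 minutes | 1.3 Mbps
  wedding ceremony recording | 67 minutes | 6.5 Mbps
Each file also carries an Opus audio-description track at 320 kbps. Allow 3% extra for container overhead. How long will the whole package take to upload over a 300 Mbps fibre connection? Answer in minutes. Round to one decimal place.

5.5 minutes

Audio: 320 kbps = 0.320 Mbps.
conference talk: 4.240 Mbps × 2820 s × 1.03 = 12315.5 Mb
interview recording: 7.060 Mbps × 2640 s × 1.03 = 19197.6 Mb
dashcam clip: 18.420 Mbps × 1680 s × 1.03 = 31874.0 Mb
sports highlight package: 11.820 Mbps × 180 s × 1.03 = 2191.4 Mb
lecture capture: 1.620 Mbps × 3360 s × 1.03 = 5606.5 Mb
wedding ceremony recording: 6.820 Mbps × 4020 s × 1.03 = 28238.9 Mb
Total: 99423.8 Mb = 12428.0 MB.
At 300 Mbps: 99423.8 / 300 = 331 s ≈ 5.52 minutes.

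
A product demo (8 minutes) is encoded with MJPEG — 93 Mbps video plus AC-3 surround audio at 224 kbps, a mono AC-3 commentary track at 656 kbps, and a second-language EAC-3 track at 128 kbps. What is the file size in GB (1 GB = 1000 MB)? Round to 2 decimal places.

8 min = 480 s
Audio total: 224 + 656 + 128 = 1008 kbps = 1.008 Mbps.
Total bitrate: 93 + 1.008 = 94.008 Mbps.
Stream data: 94.008 Mbps × 480 s = 45123.8 Mb.
45,124 Mb ÷ 8 = 5,640 MB → 5.640 GB.

5.64 GB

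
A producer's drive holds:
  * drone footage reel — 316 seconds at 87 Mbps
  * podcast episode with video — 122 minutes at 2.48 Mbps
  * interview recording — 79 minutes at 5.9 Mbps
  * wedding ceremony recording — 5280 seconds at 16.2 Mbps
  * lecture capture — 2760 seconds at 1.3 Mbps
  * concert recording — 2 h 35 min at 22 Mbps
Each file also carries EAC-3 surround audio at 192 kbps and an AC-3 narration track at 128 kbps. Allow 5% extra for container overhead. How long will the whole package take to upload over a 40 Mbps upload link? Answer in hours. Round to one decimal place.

2.7 hours

Audio total: 192 + 128 = 320 kbps = 0.320 Mbps.
drone footage reel: 87.320 Mbps × 316 s × 1.05 = 28972.8 Mb
podcast episode with video: 2.800 Mbps × 7320 s × 1.05 = 21520.8 Mb
interview recording: 6.220 Mbps × 4740 s × 1.05 = 30956.9 Mb
wedding ceremony recording: 16.520 Mbps × 5280 s × 1.05 = 91586.9 Mb
lecture capture: 1.620 Mbps × 2760 s × 1.05 = 4694.8 Mb
concert recording: 22.320 Mbps × 9300 s × 1.05 = 217954.8 Mb
Total: 395687.0 Mb = 49460.9 MB.
At 40 Mbps: 395687.0 / 40 = 9892 s ≈ 2.75 hours.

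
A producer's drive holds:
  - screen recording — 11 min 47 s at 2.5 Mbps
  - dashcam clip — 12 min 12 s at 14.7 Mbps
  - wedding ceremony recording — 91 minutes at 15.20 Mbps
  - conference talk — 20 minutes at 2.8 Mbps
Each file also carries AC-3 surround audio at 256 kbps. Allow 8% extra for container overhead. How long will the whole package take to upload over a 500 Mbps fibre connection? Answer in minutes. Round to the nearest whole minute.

4 minutes

Audio: 256 kbps = 0.256 Mbps.
screen recording: 2.756 Mbps × 707 s × 1.08 = 2104.4 Mb
dashcam clip: 14.956 Mbps × 732 s × 1.08 = 11823.6 Mb
wedding ceremony recording: 15.456 Mbps × 5460 s × 1.08 = 91140.9 Mb
conference talk: 3.056 Mbps × 1200 s × 1.08 = 3960.6 Mb
Total: 109029.5 Mb = 13628.7 MB.
At 500 Mbps: 109029.5 / 500 = 218 s ≈ 3.63 minutes.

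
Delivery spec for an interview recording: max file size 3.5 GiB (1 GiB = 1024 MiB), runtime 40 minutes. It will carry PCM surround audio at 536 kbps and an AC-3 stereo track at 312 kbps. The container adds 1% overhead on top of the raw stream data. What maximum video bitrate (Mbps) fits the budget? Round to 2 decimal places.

11.55 Mbps

Budget: 3.5 GiB = 30064.8 Mb.
Stream payload after overhead: 30064.8 / 1.01 = 29767.1 Mb.
40 min = 2400 s
Total bitrate budget: 29767.1 Mb / 2400 s = 12.403 Mbps.
Audio total: 536 + 312 = 848 kbps = 0.848 Mbps.
Video: 12.403 − 0.848 = 11.555 Mbps.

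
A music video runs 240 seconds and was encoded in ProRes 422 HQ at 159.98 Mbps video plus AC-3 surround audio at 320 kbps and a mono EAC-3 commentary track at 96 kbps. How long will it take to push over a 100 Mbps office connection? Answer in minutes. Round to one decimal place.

Audio total: 320 + 96 = 416 kbps = 0.416 Mbps.
Total bitrate: 160.396 Mbps.
File: 160.396 Mbps × 240 s = 38495.0 Mb.
At 100 Mbps: 38495.0 / 100 = 385.0 s ≈ 6.42 minutes.

6.4 minutes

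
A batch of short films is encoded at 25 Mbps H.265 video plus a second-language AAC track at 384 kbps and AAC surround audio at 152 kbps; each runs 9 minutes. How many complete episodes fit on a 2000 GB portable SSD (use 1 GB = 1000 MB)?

1160

9 min = 540 s
Audio total: 384 + 152 = 536 kbps = 0.536 Mbps.
Total bitrate: 25.536 Mbps.
Per item: 25.536 Mbps × 540 s = 13,789 Mb = 1,724 MB.
Capacity: 2000 GB = 16,000,000 Mb; 1160.31 items → 1160 complete.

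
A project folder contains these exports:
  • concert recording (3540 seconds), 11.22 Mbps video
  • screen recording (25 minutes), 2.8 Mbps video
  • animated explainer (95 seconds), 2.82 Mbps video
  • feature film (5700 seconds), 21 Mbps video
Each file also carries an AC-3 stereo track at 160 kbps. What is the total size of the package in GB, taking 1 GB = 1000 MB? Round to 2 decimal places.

20.70 GB

Audio: 160 kbps = 0.160 Mbps.
concert recording: 11.380 Mbps × 3540 s = 40285.2 Mb
screen recording: 2.960 Mbps × 1500 s = 4440.0 Mb
animated explainer: 2.980 Mbps × 95 s = 283.1 Mb
feature film: 21.160 Mbps × 5700 s = 120612.0 Mb
Total: 165620.3 Mb = 20702.5 MB.
= 20.70 GB.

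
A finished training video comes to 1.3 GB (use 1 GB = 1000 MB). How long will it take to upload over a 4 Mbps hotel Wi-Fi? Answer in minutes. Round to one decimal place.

File: 1.3 GB = 10400.0 Mb.
At 4 Mbps: 10400.0 / 4 = 2600.0 s ≈ 43.3 minutes.

43.3 minutes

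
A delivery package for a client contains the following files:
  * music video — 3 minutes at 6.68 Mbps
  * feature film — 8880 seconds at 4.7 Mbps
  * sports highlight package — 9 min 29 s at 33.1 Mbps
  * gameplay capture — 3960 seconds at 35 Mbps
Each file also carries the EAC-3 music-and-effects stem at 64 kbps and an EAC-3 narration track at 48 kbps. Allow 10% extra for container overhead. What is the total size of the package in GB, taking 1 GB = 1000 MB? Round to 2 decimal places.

Audio total: 64 + 48 = 112 kbps = 0.112 Mbps.
music video: 6.792 Mbps × 180 s × 1.10 = 1344.8 Mb
feature film: 4.812 Mbps × 8880 s × 1.10 = 47003.6 Mb
sports highlight package: 33.212 Mbps × 569 s × 1.10 = 20787.4 Mb
gameplay capture: 35.112 Mbps × 3960 s × 1.10 = 152947.9 Mb
Total: 222083.7 Mb = 27760.5 MB.
= 27.76 GB.

27.76 GB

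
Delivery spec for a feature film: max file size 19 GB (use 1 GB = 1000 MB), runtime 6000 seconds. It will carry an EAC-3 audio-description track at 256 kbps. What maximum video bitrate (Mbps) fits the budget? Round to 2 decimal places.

25.08 Mbps

Budget: 19 GB = 152000.0 Mb.
Total bitrate budget: 152000.0 Mb / 6000 s = 25.333 Mbps.
Audio: 256 kbps = 0.256 Mbps.
Video: 25.333 − 0.256 = 25.077 Mbps.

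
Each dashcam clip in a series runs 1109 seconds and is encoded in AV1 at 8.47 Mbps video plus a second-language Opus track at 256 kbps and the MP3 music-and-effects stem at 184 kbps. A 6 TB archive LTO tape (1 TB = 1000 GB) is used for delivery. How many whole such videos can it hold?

4857

Audio total: 256 + 184 = 440 kbps = 0.440 Mbps.
Total bitrate: 8.910 Mbps.
Per item: 8.910 Mbps × 1109 s = 9,881 Mb = 1,235 MB.
Capacity: 6 TB = 48,000,000 Mb; 4857.71 items → 4857 complete.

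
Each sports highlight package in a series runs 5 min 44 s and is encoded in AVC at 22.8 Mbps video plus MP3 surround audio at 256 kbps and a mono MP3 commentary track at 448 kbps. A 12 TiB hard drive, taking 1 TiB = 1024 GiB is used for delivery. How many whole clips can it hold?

5 min 44 s = 344 s
Audio total: 256 + 448 = 704 kbps = 0.704 Mbps.
Total bitrate: 23.504 Mbps.
Per item: 23.504 Mbps × 344 s = 8,085 Mb = 1,011 MB.
Capacity: 12 TiB = 105,553,116 Mb; 13054.82 items → 13054 complete.

13054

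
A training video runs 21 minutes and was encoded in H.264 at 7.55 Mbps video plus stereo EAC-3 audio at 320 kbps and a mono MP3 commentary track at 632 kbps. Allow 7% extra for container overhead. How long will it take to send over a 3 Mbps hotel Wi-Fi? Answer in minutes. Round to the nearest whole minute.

21 min = 1260 s
Audio total: 320 + 632 = 952 kbps = 0.952 Mbps.
Total bitrate: 8.502 Mbps.
File: 8.502 Mbps × 1260 s = 10712.5 Mb.
With 7% container overhead: ×1.07. → 11462.4 Mb.
At 3 Mbps: 11462.4 / 3 = 3820.8 s ≈ 63.7 minutes.

64 minutes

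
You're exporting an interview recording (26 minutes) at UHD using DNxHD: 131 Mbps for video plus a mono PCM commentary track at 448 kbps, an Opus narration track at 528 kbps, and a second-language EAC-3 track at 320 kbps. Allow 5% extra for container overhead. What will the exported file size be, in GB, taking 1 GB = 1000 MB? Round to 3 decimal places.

26 min = 1560 s
Audio total: 448 + 528 + 320 = 1296 kbps = 1.296 Mbps.
Total bitrate: 131 + 1.296 = 132.296 Mbps.
Stream data: 132.296 Mbps × 1560 s = 206381.8 Mb.
With 5% container overhead: ×1.05.
216,701 Mb ÷ 8 = 27,088 MB → 27.09 GB.

27.088 GB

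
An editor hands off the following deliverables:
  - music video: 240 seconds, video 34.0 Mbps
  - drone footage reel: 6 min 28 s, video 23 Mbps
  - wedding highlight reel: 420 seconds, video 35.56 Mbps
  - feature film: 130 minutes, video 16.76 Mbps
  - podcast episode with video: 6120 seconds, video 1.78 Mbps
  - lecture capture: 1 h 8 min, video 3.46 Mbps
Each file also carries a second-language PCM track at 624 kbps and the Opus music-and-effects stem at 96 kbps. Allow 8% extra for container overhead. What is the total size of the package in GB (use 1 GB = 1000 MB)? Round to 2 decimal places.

27.20 GB

Audio total: 624 + 96 = 720 kbps = 0.720 Mbps.
music video: 34.720 Mbps × 240 s × 1.08 = 8999.4 Mb
drone footage reel: 23.720 Mbps × 388 s × 1.08 = 9939.6 Mb
wedding highlight reel: 36.280 Mbps × 420 s × 1.08 = 16456.6 Mb
feature film: 17.480 Mbps × 7800 s × 1.08 = 147251.5 Mb
podcast episode with video: 2.500 Mbps × 6120 s × 1.08 = 16524.0 Mb
lecture capture: 4.180 Mbps × 4080 s × 1.08 = 18418.8 Mb
Total: 217589.9 Mb = 27198.7 MB.
= 27.20 GB.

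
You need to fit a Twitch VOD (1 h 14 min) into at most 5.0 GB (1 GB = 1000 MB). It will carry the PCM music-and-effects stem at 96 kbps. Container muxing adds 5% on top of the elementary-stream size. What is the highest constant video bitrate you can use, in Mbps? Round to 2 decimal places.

8.48 Mbps

Budget: 5.0 GB = 40000.0 Mb.
Stream payload after overhead: 40000.0 / 1.05 = 38095.2 Mb.
1 h 14 min = 74 min = 4440 s
Total bitrate budget: 38095.2 Mb / 4440 s = 8.580 Mbps.
Audio: 96 kbps = 0.096 Mbps.
Video: 8.580 − 0.096 = 8.484 Mbps.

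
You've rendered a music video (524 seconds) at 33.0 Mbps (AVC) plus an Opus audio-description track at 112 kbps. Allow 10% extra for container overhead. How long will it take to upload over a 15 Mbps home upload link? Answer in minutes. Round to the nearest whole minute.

21 minutes

Audio: 112 kbps = 0.112 Mbps.
Total bitrate: 33.112 Mbps.
File: 33.112 Mbps × 524 s = 17350.7 Mb.
With 10% container overhead: ×1.10. → 19085.8 Mb.
At 15 Mbps: 19085.8 / 15 = 1272.4 s ≈ 21.2 minutes.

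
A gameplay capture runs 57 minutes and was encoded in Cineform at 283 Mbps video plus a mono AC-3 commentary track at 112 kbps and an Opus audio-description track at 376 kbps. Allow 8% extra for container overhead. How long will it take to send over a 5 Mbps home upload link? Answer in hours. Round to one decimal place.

57 min = 3420 s
Audio total: 112 + 376 = 488 kbps = 0.488 Mbps.
Total bitrate: 283.488 Mbps.
File: 283.488 Mbps × 3420 s = 969529.0 Mb.
With 8% container overhead: ×1.08. → 1047091.3 Mb.
At 5 Mbps: 1047091.3 / 5 = 209418.3 s ≈ 58.2 hours.

58.2 hours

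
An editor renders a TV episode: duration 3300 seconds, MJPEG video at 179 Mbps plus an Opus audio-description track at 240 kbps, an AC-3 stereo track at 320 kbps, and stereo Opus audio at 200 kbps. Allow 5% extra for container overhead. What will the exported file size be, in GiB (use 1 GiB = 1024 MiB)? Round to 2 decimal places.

72.51 GiB

Audio total: 240 + 320 + 200 = 760 kbps = 0.760 Mbps.
Total bitrate: 179 + 0.760 = 179.760 Mbps.
Stream data: 179.760 Mbps × 3300 s = 593208.0 Mb.
With 5% container overhead: ×1.05.
622,868 Mb = 77,858,550,000 bytes ÷ 1,073,741,824 = 72.51 GiB.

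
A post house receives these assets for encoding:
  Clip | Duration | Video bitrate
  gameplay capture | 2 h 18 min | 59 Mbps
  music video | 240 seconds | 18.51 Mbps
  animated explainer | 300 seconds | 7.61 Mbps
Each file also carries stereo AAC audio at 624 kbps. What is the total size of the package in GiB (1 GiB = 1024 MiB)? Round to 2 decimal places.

58.29 GiB

Audio: 624 kbps = 0.624 Mbps.
gameplay capture: 59.624 Mbps × 8280 s = 493686.7 Mb
music video: 19.134 Mbps × 240 s = 4592.2 Mb
animated explainer: 8.234 Mbps × 300 s = 2470.2 Mb
Total: 500749.1 Mb = 62593.6 MB.
= 58.29 GiB.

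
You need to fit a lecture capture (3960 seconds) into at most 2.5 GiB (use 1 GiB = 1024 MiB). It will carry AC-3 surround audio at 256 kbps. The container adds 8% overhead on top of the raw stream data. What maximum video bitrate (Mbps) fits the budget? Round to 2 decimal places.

Budget: 2.5 GiB = 21474.8 Mb.
Stream payload after overhead: 21474.8 / 1.08 = 19884.1 Mb.
Total bitrate budget: 19884.1 Mb / 3960 s = 5.021 Mbps.
Audio: 256 kbps = 0.256 Mbps.
Video: 5.021 − 0.256 = 4.765 Mbps.

4.77 Mbps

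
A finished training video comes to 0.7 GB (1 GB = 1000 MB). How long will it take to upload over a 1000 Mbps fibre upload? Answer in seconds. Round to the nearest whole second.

File: 0.7 GB = 5600.0 Mb.
At 1000 Mbps: 5600.0 / 1000 = 5.6 s ≈ 5.6 seconds.

6 seconds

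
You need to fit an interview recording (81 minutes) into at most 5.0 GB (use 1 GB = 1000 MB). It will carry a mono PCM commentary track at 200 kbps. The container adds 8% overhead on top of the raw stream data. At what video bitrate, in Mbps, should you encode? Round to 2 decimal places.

7.42 Mbps

Budget: 5.0 GB = 40000.0 Mb.
Stream payload after overhead: 40000.0 / 1.08 = 37037.0 Mb.
81 min = 4860 s
Total bitrate budget: 37037.0 Mb / 4860 s = 7.621 Mbps.
Audio: 200 kbps = 0.200 Mbps.
Video: 7.621 − 0.200 = 7.421 Mbps.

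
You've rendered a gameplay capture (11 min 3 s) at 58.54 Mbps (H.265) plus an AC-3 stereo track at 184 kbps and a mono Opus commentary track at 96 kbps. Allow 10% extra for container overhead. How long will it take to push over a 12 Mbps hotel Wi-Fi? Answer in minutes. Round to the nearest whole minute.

11 min 3 s = 663 s
Audio total: 184 + 96 = 280 kbps = 0.280 Mbps.
Total bitrate: 58.820 Mbps.
File: 58.820 Mbps × 663 s = 38997.7 Mb.
With 10% container overhead: ×1.10. → 42897.4 Mb.
At 12 Mbps: 42897.4 / 12 = 3574.8 s ≈ 59.6 minutes.

60 minutes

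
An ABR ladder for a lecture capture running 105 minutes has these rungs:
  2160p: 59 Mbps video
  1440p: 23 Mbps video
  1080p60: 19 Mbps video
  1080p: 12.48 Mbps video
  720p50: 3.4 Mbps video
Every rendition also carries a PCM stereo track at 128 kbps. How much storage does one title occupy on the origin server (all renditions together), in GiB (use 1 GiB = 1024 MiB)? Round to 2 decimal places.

86.19 GiB

105 min = 6300 s
Audio: 128 kbps = 0.128 Mbps.
Sum of rendition bitrates: (59+0.128) + (23+0.128) + (19+0.128) + (12.48+0.128) + (3.4+0.128) = 117.520 Mbps.
× 6300 s = 740,376 Mb = 92,547 MB = 86.19 GiB.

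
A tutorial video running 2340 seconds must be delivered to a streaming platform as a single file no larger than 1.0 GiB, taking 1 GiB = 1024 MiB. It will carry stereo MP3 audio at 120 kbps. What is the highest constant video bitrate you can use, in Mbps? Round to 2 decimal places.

3.55 Mbps

Budget: 1.0 GiB = 8589.9 Mb.
Total bitrate budget: 8589.9 Mb / 2340 s = 3.671 Mbps.
Audio: 120 kbps = 0.120 Mbps.
Video: 3.671 − 0.120 = 3.551 Mbps.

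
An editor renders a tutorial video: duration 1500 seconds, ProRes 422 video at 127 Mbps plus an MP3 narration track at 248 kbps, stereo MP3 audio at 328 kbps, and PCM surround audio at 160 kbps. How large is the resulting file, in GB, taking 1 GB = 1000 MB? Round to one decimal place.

Audio total: 248 + 328 + 160 = 736 kbps = 0.736 Mbps.
Total bitrate: 127 + 0.736 = 127.736 Mbps.
Stream data: 127.736 Mbps × 1500 s = 191604.0 Mb.
191,604 Mb ÷ 8 = 23,950 MB → 23.95 GB.

24.0 GB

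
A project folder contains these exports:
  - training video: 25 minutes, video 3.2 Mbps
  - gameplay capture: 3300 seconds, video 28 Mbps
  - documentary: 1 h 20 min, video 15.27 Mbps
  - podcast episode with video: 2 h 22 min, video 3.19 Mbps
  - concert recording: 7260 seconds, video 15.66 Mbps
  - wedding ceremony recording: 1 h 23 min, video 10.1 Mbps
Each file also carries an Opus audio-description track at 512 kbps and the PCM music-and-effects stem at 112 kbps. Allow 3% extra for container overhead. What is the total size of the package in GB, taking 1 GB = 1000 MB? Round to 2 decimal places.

49.00 GB

Audio total: 512 + 112 = 624 kbps = 0.624 Mbps.
training video: 3.824 Mbps × 1500 s × 1.03 = 5908.1 Mb
gameplay capture: 28.624 Mbps × 3300 s × 1.03 = 97293.0 Mb
documentary: 15.894 Mbps × 4800 s × 1.03 = 78579.9 Mb
podcast episode with video: 3.814 Mbps × 8520 s × 1.03 = 33470.1 Mb
concert recording: 16.284 Mbps × 7260 s × 1.03 = 121768.5 Mb
wedding ceremony recording: 10.724 Mbps × 4980 s × 1.03 = 55007.7 Mb
Total: 392027.3 Mb = 49003.4 MB.
= 49.00 GB.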